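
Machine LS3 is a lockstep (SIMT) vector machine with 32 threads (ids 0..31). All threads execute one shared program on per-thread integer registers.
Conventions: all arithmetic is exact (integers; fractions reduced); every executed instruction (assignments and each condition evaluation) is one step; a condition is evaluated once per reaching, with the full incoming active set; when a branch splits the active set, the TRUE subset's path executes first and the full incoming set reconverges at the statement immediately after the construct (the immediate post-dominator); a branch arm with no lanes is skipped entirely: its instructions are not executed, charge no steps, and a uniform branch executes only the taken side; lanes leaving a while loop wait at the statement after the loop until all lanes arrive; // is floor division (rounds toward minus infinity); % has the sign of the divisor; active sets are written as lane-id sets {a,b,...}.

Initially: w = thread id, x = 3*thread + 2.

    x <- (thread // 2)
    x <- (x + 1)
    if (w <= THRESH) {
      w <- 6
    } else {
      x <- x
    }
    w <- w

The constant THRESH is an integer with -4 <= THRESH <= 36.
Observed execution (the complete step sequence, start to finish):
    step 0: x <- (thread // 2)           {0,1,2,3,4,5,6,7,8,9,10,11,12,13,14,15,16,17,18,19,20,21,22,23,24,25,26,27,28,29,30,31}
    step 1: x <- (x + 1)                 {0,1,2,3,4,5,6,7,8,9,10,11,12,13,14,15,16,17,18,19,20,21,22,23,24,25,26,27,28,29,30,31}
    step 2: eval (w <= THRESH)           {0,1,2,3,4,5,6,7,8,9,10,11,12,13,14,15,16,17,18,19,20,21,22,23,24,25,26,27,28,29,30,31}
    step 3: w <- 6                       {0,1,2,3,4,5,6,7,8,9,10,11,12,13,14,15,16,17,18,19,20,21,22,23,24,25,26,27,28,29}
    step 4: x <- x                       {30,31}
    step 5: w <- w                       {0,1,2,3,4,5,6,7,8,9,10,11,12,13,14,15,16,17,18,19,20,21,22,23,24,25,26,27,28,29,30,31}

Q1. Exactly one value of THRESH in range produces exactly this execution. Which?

Answer: THRESH = 29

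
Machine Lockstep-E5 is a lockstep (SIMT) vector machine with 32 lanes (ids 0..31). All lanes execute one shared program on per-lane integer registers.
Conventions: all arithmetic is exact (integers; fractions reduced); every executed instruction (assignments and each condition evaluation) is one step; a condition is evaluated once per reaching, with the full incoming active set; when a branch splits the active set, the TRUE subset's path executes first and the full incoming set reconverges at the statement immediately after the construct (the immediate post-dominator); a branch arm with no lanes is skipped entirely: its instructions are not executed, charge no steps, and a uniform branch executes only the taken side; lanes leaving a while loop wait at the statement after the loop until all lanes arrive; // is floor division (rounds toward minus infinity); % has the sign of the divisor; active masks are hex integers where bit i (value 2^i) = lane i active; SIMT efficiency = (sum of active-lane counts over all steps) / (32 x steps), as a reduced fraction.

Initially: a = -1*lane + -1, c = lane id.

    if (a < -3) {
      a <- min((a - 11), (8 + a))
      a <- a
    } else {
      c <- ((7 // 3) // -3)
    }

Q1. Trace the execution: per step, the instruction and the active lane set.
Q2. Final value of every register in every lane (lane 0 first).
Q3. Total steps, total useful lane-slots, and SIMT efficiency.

step 0: eval (a < -3)                0xffffffff
step 1: a <- min((a - 11), (8 + a))  0xfffffff8
step 2: a <- a                       0xfffffff8
step 3: c <- ((7 // 3) // -3)        0x00000007

Answer: 4 steps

a: -1,-2,-3,-15,-16,-17,-18,-19,-20,-21,-22,-23,-24,-25,-26,-27,-28,-29,-30,-31,-32,-33,-34,-35,-36,-37,-38,-39,-40,-41,-42,-43
c: -1,-1,-1,3,4,5,6,7,8,9,10,11,12,13,14,15,16,17,18,19,20,21,22,23,24,25,26,27,28,29,30,31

steps = 4; useful = 93; efficiency = 93/128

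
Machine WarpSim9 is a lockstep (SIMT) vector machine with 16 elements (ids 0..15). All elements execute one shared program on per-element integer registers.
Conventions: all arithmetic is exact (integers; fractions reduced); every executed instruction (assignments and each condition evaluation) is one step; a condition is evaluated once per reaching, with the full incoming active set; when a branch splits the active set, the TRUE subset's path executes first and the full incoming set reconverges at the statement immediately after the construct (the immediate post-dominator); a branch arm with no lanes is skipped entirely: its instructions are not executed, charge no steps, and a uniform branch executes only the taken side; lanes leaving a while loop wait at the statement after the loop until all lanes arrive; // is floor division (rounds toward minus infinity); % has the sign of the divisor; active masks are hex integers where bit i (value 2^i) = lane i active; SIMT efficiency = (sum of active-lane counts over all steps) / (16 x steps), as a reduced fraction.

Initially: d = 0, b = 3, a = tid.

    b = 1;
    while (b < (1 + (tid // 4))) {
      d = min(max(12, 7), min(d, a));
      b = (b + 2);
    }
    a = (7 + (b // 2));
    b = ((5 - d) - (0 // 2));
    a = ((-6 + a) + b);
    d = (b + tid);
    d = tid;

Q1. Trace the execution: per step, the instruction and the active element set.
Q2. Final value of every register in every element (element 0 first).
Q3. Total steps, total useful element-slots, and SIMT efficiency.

step 0: b <- 1                       0xffff
step 1: eval (b < (1 + (tid // 4)))  0xffff
step 2: d <- min(max(12, 7), min(d, a)) 0xfff0
step 3: b <- (b + 2)                 0xfff0
step 4: eval (b < (1 + (tid // 4)))  0xfff0
step 5: d <- min(max(12, 7), min(d, a)) 0xf000
step 6: b <- (b + 2)                 0xf000
step 7: eval (b < (1 + (tid // 4)))  0xf000
step 8: a <- (7 + (b // 2))          0xffff
step 9: b <- ((5 - d) - (0 // 2))    0xffff
step 10: a <- ((-6 + a) + b)          0xffff
step 11: d <- (b + tid)               0xffff
step 12: d <- tid                     0xffff

Answer: 13 steps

d: 0,1,2,3,4,5,6,7,8,9,10,11,12,13,14,15
b: 5,5,5,5,5,5,5,5,5,5,5,5,5,5,5,5
a: 6,6,6,6,7,7,7,7,7,7,7,7,8,8,8,8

steps = 13; useful = 160; efficiency = 160/208 = 10/13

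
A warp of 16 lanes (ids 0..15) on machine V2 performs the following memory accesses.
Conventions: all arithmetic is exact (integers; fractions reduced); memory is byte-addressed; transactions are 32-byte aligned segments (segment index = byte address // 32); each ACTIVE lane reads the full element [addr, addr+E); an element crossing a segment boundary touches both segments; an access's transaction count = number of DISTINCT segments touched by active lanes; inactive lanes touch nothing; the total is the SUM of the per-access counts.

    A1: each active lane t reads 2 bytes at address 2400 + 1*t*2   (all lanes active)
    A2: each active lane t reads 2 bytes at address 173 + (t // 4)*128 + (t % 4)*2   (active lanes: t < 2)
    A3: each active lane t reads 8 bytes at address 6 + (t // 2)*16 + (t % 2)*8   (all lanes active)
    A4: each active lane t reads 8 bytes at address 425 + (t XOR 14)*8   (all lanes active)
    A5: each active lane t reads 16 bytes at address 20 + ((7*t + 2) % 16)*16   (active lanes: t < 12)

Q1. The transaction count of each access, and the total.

A1: 1 transaction
A2: 1 transaction
A3: 5 transactions
A4: 5 transactions
A5: 9 transactions

Answer: 1,1,5,5,9; total 21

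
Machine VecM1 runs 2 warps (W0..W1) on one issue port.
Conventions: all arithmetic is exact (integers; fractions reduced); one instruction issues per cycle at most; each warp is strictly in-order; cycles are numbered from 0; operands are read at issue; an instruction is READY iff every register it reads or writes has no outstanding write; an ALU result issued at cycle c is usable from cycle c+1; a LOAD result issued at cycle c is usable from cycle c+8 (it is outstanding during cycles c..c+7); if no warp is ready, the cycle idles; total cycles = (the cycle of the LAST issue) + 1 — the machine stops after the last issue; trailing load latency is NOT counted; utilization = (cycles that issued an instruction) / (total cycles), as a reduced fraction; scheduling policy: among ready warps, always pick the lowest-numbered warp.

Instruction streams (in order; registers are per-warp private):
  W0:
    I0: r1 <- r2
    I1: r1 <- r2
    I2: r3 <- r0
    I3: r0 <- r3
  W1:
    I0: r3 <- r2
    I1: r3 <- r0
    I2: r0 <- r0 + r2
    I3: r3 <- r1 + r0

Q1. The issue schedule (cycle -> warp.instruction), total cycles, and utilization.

cycle 0: W0.I0
cycle 1: W0.I1
cycle 2: W0.I2
cycle 3: W0.I3
cycle 4: W1.I0
cycle 5: W1.I1
cycle 6: W1.I2
cycle 7: W1.I3

Answer: 8 cycles, utilization 1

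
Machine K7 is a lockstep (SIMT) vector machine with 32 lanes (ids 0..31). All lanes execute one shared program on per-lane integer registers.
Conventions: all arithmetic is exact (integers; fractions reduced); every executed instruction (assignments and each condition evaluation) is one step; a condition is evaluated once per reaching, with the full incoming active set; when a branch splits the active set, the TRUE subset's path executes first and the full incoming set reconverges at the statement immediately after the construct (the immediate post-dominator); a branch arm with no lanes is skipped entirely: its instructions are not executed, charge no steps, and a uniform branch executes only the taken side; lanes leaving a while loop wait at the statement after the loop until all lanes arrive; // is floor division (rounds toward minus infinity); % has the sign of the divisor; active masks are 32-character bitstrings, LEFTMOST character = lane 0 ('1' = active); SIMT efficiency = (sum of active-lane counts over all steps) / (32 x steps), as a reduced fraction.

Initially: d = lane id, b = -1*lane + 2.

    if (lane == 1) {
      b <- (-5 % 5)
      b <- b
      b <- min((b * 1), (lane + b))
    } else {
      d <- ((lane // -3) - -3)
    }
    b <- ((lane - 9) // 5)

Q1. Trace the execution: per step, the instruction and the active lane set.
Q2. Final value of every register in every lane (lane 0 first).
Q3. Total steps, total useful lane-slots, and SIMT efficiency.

step 0: eval (lane == 1)             11111111111111111111111111111111
step 1: b <- (-5 % 5)                01000000000000000000000000000000
step 2: b <- b                       01000000000000000000000000000000
step 3: b <- min((b * 1), (lane + b)) 01000000000000000000000000000000
step 4: d <- ((lane // -3) - -3)     10111111111111111111111111111111
step 5: b <- ((lane - 9) // 5)       11111111111111111111111111111111

Answer: 6 steps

d: 3,1,2,2,1,1,1,0,0,0,-1,-1,-1,-2,-2,-2,-3,-3,-3,-4,-4,-4,-5,-5,-5,-6,-6,-6,-7,-7,-7,-8
b: -2,-2,-2,-2,-1,-1,-1,-1,-1,0,0,0,0,0,1,1,1,1,1,2,2,2,2,2,3,3,3,3,3,4,4,4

steps = 6; useful = 98; efficiency = 98/192 = 49/96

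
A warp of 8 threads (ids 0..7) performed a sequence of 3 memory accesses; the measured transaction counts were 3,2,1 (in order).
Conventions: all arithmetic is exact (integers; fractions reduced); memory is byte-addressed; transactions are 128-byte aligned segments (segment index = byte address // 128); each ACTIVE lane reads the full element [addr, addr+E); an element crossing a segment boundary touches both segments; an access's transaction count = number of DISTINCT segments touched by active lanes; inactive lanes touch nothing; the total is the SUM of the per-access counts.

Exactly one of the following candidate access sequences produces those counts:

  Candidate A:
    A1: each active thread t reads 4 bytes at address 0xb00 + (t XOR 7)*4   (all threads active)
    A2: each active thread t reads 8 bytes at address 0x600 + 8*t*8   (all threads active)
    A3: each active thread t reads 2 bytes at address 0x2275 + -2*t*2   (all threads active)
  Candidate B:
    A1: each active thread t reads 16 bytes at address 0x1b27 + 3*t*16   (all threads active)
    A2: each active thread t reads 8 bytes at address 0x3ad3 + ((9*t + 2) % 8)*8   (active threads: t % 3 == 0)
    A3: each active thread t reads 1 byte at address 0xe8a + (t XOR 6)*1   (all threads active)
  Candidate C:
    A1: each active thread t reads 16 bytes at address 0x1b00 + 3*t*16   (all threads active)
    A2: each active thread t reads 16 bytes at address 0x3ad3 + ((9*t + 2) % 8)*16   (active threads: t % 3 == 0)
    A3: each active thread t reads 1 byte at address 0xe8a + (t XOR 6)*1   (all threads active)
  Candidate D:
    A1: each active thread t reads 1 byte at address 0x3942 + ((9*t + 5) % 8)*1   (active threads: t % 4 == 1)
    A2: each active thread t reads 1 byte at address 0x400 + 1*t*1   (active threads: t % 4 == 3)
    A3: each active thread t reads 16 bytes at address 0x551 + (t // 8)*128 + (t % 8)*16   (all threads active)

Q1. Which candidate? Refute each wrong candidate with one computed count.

A: A1 gives 1 transaction, not 3
B: A1 gives 4 transactions, not 3
D: A1 gives 1 transaction, not 3
C: all counts match (3,2,1)

Answer: C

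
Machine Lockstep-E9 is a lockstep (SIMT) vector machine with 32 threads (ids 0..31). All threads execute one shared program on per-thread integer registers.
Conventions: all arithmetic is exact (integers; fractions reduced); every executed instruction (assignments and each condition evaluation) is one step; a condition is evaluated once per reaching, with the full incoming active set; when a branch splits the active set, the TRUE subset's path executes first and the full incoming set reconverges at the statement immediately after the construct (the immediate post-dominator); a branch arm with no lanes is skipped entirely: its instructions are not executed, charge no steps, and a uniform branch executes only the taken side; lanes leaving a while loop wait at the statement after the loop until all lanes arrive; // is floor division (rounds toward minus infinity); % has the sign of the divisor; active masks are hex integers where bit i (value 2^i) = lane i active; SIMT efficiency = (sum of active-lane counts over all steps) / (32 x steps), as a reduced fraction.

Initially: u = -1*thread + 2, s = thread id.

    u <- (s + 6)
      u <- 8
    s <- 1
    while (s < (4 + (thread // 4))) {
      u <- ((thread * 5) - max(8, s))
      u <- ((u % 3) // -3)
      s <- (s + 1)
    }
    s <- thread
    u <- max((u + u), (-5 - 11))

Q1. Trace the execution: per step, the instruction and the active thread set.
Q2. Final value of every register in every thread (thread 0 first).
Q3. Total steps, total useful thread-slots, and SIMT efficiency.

step 0: u <- (s + 6)                 0xffffffff
step 1: u <- 8                       0xffffffff
step 2: s <- 1                       0xffffffff
step 3: eval (s < (4 + (thread // 4))) 0xffffffff
step 4: u <- ((thread * 5) - max(8, s)) 0xffffffff
step 5: u <- ((u % 3) // -3)         0xffffffff
step 6: s <- (s + 1)                 0xffffffff
step 7: eval (s < (4 + (thread // 4))) 0xffffffff
step 8: u <- ((thread * 5) - max(8, s)) 0xffffffff
step 9: u <- ((u % 3) // -3)         0xffffffff
step 10: s <- (s + 1)                 0xffffffff
step 11: eval (s < (4 + (thread // 4))) 0xffffffff
step 12: u <- ((thread * 5) - max(8, s)) 0xffffffff
step 13: u <- ((u % 3) // -3)         0xffffffff
step 14: s <- (s + 1)                 0xffffffff
step 15: eval (s < (4 + (thread // 4))) 0xffffffff
step 16: u <- ((thread * 5) - max(8, s)) 0xfffffff0
step 17: u <- ((u % 3) // -3)         0xfffffff0
step 18: s <- (s + 1)                 0xfffffff0
step 19: eval (s < (4 + (thread // 4))) 0xfffffff0
step 20: u <- ((thread * 5) - max(8, s)) 0xffffff00
step 21: u <- ((u % 3) // -3)         0xffffff00
step 22: s <- (s + 1)                 0xffffff00
step 23: eval (s < (4 + (thread // 4))) 0xffffff00
step 24: u <- ((thread * 5) - max(8, s)) 0xfffff000
step 25: u <- ((u % 3) // -3)         0xfffff000
step 26: s <- (s + 1)                 0xfffff000
step 27: eval (s < (4 + (thread // 4))) 0xfffff000
step 28: u <- ((thread * 5) - max(8, s)) 0xffff0000
step 29: u <- ((u % 3) // -3)         0xffff0000
step 30: s <- (s + 1)                 0xffff0000
step 31: eval (s < (4 + (thread // 4))) 0xffff0000
step 32: u <- ((thread * 5) - max(8, s)) 0xfff00000
step 33: u <- ((u % 3) // -3)         0xfff00000
step 34: s <- (s + 1)                 0xfff00000
step 35: eval (s < (4 + (thread // 4))) 0xfff00000
step 36: u <- ((thread * 5) - max(8, s)) 0xff000000
step 37: u <- ((u % 3) // -3)         0xff000000
step 38: s <- (s + 1)                 0xff000000
step 39: eval (s < (4 + (thread // 4))) 0xff000000
step 40: u <- ((thread * 5) - max(8, s)) 0xf0000000
step 41: u <- ((u % 3) // -3)         0xf0000000
step 42: s <- (s + 1)                 0xf0000000
step 43: eval (s < (4 + (thread // 4))) 0xf0000000
step 44: s <- thread                  0xffffffff
step 45: u <- max((u + u), (-5 - 11)) 0xffffffff

Answer: 46 steps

u: -2,0,-2,-2,0,-2,-2,0,-2,-2,0,-2,-2,0,-2,-2,0,-2,-2,0,-2,-2,0,-2,0,-2,-2,0,-2,0,-2,-2
s: 0,1,2,3,4,5,6,7,8,9,10,11,12,13,14,15,16,17,18,19,20,21,22,23,24,25,26,27,28,29,30,31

steps = 46; useful = 1024; efficiency = 1024/1472 = 16/23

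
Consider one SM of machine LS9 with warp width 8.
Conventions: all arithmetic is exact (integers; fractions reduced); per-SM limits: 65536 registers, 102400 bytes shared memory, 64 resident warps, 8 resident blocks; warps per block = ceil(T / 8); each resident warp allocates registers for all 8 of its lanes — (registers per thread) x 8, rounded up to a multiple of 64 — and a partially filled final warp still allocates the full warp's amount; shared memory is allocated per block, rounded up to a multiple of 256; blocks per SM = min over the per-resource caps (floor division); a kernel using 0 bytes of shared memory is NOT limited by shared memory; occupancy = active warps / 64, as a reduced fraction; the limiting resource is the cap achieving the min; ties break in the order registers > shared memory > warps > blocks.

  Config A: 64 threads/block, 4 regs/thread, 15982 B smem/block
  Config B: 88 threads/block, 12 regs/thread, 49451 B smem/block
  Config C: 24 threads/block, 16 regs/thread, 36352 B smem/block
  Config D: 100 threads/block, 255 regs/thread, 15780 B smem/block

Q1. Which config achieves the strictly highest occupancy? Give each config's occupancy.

occupancies: A 3/4, B 11/32, C 3/32, D 13/32

Answer: A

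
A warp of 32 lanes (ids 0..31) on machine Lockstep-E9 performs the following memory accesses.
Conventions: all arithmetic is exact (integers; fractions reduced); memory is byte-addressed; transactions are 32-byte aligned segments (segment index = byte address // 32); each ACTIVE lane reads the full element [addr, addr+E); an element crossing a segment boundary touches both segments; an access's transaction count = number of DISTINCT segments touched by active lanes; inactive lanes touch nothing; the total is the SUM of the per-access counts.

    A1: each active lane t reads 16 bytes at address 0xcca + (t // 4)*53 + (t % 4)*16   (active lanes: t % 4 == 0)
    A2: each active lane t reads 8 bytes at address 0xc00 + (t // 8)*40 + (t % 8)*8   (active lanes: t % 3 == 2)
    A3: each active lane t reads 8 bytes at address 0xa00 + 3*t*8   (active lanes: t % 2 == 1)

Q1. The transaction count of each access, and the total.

A1: 13 transactions
A2: 6 transactions
A3: 16 transactions

Answer: 13,6,16; total 35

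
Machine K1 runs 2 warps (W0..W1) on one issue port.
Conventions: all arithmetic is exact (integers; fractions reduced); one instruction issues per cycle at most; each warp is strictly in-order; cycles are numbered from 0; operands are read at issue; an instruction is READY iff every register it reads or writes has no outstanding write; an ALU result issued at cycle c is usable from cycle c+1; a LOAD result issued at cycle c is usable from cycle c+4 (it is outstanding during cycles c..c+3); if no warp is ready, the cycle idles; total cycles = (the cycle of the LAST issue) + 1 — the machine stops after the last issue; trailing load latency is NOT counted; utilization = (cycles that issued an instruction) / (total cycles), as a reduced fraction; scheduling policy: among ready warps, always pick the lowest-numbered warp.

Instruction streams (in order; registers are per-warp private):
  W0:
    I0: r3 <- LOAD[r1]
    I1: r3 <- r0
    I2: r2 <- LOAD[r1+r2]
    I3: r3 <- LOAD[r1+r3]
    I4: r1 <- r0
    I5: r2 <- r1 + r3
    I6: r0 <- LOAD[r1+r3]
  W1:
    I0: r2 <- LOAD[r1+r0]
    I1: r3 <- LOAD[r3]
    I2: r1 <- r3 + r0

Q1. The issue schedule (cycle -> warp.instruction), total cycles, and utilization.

cycle 0: W0.I0
cycle 1: W1.I0
cycle 2: W1.I1
cycle 3: idle
cycle 4: W0.I1
cycle 5: W0.I2
cycle 6: W0.I3
cycle 7: W0.I4
cycle 8: W1.I2
cycle 9: idle
cycle 10: W0.I5
cycle 11: W0.I6

Answer: 12 cycles, utilization 5/6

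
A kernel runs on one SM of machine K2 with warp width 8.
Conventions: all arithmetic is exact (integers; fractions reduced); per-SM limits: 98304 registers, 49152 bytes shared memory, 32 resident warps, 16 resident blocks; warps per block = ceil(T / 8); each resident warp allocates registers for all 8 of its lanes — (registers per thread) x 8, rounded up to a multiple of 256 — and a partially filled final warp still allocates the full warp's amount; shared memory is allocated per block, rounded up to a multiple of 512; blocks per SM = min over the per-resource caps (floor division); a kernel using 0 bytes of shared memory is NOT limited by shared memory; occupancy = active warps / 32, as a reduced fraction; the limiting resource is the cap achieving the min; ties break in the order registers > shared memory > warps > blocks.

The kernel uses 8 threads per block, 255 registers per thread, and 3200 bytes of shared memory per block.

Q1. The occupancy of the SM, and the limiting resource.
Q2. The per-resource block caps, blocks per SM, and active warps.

Answer: occupancy 13/32, limited by shared memory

registers: 48 blocks
shared memory: 13 blocks
warps: 32 blocks
blocks: 16 blocks

Answer: 13 blocks, 13 active warps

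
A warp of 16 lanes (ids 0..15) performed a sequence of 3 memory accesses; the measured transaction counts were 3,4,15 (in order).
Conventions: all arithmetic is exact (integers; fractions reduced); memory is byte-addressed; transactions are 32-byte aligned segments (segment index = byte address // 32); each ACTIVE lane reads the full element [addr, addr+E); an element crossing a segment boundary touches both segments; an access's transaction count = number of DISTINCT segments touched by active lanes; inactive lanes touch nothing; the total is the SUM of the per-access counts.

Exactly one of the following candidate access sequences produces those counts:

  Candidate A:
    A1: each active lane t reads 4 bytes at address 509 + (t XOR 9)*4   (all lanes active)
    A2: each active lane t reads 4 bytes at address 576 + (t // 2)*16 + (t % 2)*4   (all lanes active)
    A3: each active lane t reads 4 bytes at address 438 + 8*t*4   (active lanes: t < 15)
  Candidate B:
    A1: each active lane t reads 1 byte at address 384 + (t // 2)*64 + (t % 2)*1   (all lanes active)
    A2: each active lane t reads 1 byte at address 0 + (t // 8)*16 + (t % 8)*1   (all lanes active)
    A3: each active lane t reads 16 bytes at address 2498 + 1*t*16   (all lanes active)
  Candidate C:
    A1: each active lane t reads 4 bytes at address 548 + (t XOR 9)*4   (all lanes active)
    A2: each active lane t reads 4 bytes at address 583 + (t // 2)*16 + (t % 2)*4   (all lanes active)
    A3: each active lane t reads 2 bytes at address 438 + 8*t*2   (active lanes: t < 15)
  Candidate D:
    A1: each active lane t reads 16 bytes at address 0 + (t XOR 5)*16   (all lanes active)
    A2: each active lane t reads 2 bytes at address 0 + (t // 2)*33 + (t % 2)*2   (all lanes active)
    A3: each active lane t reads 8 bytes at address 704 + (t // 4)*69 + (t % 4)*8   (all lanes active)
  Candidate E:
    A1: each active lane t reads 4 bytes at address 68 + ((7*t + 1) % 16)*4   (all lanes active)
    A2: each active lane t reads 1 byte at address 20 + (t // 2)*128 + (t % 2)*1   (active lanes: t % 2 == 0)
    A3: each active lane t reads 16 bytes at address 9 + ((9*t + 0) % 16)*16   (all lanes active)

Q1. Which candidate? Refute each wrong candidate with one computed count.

B: A1 gives 8 transactions, not 3
C: A3 gives 8 transactions, not 15
D: A1 gives 8 transactions, not 3
E: A2 gives 8 transactions, not 4
A: all counts match (3,4,15)

Answer: A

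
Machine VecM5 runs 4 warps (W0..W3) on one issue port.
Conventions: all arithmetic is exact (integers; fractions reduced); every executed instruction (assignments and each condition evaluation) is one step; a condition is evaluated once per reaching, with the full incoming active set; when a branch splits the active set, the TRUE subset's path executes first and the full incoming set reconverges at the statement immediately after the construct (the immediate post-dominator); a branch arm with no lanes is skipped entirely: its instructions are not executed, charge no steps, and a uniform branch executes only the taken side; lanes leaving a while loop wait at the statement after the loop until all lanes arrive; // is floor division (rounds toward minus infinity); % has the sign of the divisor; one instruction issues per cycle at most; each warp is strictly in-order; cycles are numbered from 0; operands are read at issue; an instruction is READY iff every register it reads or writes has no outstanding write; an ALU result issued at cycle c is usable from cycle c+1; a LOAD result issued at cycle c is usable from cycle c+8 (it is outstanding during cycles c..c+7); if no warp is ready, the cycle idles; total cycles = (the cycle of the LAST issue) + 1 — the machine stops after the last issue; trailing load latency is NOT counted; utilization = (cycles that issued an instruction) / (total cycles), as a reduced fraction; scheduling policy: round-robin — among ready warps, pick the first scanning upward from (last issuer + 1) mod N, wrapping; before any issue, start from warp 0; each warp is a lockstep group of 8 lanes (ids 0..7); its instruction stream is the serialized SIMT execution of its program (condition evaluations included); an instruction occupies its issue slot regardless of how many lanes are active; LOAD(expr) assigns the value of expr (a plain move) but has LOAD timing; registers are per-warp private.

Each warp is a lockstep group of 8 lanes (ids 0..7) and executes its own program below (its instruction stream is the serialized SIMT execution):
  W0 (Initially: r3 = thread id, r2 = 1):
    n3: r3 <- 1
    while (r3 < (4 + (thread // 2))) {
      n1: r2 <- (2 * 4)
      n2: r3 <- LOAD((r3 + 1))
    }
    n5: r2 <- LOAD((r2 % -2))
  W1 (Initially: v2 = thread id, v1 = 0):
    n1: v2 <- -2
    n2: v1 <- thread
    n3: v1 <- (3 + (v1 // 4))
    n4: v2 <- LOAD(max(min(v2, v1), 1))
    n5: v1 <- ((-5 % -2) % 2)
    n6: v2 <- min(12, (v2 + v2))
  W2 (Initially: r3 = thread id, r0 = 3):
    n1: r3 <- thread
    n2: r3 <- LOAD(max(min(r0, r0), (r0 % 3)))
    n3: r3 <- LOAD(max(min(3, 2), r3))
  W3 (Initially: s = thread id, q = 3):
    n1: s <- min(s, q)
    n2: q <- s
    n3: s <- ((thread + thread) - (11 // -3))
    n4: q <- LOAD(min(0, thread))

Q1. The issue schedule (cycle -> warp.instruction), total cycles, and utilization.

cycle 0: W0.I0
cycle 1: W1.I0
cycle 2: W2.I0
cycle 3: W3.I0
cycle 4: W0.I1
cycle 5: W1.I1
cycle 6: W2.I1
cycle 7: W3.I1
cycle 8: W0.I2
cycle 9: W1.I2
cycle 10: W3.I2
cycle 11: W0.I3
cycle 12: W1.I3
cycle 13: W3.I3
cycle 14: W1.I4
cycle 15: W2.I2
cycle 16: idle
cycle 17: idle
cycle 18: idle
cycle 19: W0.I4
cycle 20: W1.I5
cycle 21: W0.I5
cycle 22: W0.I6
cycle 23: idle
cycle 24: idle
cycle 25: idle
cycle 26: idle
cycle 27: idle
cycle 28: idle
cycle 29: idle
cycle 30: W0.I7
cycle 31: W0.I8
cycle 32: W0.I9
cycle 33: idle
cycle 34: idle
cycle 35: idle
cycle 36: idle
cycle 37: idle
cycle 38: idle
cycle 39: idle
cycle 40: W0.I10
cycle 41: W0.I11
cycle 42: W0.I12
cycle 43: idle
cycle 44: idle
cycle 45: idle
cycle 46: idle
cycle 47: idle
cycle 48: idle
cycle 49: idle
cycle 50: W0.I13
cycle 51: W0.I14
cycle 52: W0.I15
cycle 53: idle
cycle 54: idle
cycle 55: idle
cycle 56: idle
cycle 57: idle
cycle 58: idle
cycle 59: idle
cycle 60: W0.I16
cycle 61: W0.I17
cycle 62: W0.I18
cycle 63: idle
cycle 64: idle
cycle 65: idle
cycle 66: idle
cycle 67: idle
cycle 68: idle
cycle 69: idle
cycle 70: W0.I19
cycle 71: W0.I20

Answer: 72 cycles, utilization 17/36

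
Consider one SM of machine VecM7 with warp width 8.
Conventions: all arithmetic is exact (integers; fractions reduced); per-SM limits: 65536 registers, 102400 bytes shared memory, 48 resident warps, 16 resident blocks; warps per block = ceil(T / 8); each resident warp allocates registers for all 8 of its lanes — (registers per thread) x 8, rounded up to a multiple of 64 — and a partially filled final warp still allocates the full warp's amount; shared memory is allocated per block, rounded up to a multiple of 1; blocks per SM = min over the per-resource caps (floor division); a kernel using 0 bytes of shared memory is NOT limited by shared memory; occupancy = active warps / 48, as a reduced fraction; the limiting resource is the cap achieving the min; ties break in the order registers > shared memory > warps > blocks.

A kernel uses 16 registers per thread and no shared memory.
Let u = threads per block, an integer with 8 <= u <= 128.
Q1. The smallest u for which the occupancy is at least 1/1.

Answer: u = 17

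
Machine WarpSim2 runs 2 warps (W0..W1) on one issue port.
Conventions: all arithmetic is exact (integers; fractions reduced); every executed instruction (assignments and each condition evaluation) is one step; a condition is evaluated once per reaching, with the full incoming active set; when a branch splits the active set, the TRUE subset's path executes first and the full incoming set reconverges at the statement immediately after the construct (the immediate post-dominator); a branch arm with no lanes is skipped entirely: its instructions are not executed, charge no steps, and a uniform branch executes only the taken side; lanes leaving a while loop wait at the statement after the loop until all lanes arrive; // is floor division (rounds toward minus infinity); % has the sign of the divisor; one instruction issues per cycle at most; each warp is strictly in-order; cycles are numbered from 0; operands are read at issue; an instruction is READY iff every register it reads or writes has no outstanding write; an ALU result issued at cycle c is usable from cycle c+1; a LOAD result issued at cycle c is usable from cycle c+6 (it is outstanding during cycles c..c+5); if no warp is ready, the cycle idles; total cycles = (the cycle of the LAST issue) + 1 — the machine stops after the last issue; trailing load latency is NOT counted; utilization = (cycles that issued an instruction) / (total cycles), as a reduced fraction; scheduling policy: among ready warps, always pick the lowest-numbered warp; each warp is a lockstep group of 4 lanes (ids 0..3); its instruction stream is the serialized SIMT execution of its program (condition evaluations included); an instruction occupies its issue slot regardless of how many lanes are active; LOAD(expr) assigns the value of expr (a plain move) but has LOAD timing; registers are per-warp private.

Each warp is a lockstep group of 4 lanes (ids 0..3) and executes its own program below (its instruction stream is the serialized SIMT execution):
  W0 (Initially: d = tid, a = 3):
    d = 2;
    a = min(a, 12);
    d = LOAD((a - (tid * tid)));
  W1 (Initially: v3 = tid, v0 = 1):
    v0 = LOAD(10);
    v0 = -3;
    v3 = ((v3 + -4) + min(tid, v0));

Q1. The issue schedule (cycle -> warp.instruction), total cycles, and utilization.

cycle 0: W0.I0
cycle 1: W0.I1
cycle 2: W0.I2
cycle 3: W1.I0
cycle 4: idle
cycle 5: idle
cycle 6: idle
cycle 7: idle
cycle 8: idle
cycle 9: W1.I1
cycle 10: W1.I2

Answer: 11 cycles, utilization 6/11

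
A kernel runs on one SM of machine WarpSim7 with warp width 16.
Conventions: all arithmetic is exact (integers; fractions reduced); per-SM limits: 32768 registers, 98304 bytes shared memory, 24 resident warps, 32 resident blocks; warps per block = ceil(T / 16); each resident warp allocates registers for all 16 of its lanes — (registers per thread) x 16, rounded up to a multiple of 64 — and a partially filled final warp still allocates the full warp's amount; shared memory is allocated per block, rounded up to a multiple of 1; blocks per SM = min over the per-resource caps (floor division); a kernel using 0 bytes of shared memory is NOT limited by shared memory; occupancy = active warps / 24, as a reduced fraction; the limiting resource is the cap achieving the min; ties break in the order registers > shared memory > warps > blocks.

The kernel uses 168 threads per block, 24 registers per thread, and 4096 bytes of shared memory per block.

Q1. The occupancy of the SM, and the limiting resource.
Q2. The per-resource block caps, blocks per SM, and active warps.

Answer: occupancy 11/12, limited by warps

registers: 7 blocks
shared memory: 24 blocks
warps: 2 blocks
blocks: 32 blocks

Answer: 2 blocks, 22 active warps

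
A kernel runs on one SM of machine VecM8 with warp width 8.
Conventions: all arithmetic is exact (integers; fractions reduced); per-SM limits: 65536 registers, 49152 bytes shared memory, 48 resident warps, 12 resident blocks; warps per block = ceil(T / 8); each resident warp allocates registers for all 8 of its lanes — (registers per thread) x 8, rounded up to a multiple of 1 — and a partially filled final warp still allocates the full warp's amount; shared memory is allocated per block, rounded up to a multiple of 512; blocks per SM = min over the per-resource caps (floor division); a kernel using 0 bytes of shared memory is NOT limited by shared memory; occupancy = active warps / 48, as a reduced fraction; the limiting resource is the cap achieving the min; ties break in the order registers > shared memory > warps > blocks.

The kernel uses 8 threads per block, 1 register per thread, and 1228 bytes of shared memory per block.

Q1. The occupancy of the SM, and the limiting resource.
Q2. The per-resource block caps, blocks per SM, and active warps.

Answer: occupancy 1/4, limited by blocks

registers: 8192 blocks
shared memory: 32 blocks
warps: 48 blocks
blocks: 12 blocks

Answer: 12 blocks, 12 active warps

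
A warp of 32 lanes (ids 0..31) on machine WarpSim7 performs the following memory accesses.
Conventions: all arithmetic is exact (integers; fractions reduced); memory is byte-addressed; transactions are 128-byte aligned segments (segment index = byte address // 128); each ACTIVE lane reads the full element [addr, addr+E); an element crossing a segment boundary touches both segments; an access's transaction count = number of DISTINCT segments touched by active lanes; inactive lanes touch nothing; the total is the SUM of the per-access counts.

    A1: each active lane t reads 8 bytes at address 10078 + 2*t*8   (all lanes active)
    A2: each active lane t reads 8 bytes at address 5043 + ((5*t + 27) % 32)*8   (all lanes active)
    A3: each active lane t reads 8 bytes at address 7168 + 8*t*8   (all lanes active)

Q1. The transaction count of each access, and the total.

A1: 5 transactions
A2: 3 transactions
A3: 16 transactions

Answer: 5,3,16; total 24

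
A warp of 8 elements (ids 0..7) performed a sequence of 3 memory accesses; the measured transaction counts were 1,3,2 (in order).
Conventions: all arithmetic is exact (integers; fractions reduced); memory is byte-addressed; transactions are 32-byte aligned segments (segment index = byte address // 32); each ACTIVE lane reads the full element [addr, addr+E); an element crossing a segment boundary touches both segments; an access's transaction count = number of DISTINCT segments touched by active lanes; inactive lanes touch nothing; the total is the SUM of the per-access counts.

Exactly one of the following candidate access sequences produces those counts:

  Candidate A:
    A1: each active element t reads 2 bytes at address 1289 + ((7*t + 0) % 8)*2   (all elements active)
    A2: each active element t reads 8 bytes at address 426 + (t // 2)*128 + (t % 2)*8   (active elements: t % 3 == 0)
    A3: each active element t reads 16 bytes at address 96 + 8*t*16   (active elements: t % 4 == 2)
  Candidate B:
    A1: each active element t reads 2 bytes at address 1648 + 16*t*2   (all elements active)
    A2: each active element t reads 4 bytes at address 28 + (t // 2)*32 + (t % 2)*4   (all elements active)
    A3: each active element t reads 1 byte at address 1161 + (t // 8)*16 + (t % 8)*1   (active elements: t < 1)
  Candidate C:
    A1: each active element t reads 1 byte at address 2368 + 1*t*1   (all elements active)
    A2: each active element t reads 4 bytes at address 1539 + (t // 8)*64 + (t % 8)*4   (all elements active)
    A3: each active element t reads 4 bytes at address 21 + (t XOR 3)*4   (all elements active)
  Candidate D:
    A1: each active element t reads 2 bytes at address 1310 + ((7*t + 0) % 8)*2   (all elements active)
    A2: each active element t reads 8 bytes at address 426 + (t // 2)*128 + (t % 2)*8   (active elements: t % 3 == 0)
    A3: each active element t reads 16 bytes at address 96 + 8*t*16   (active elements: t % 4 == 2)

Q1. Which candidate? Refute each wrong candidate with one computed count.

B: A1 gives 8 transactions, not 1
C: A2 gives 2 transactions, not 3
D: A1 gives 2 transactions, not 1
A: all counts match (1,3,2)

Answer: A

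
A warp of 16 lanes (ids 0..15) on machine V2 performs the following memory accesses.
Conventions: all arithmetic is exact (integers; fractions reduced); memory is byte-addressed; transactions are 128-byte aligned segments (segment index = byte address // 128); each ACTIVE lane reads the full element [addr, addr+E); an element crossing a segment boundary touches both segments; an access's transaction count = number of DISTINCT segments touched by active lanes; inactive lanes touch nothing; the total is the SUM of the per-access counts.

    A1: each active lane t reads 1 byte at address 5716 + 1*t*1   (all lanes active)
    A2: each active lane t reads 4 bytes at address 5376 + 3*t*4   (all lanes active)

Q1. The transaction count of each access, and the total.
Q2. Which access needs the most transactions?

A1: 1 transaction
A2: 2 transactions

Answer: 1,2; total 3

Answer: A2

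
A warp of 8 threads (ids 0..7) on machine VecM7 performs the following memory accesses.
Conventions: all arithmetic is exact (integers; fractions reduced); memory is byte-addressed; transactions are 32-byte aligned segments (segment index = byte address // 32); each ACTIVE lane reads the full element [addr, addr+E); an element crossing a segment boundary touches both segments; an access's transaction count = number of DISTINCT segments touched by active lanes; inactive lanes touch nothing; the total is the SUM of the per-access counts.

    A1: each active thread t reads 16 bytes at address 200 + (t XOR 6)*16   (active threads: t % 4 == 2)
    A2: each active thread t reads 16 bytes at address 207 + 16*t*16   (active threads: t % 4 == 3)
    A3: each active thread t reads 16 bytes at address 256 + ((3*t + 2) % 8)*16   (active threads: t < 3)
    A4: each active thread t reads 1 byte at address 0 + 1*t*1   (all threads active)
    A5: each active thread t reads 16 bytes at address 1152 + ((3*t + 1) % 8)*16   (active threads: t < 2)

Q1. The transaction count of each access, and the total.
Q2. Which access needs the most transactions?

A1: 2 transactions
A2: 2 transactions
A3: 3 transactions
A4: 1 transaction
A5: 2 transactions

Answer: 2,2,3,1,2; total 10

Answer: A3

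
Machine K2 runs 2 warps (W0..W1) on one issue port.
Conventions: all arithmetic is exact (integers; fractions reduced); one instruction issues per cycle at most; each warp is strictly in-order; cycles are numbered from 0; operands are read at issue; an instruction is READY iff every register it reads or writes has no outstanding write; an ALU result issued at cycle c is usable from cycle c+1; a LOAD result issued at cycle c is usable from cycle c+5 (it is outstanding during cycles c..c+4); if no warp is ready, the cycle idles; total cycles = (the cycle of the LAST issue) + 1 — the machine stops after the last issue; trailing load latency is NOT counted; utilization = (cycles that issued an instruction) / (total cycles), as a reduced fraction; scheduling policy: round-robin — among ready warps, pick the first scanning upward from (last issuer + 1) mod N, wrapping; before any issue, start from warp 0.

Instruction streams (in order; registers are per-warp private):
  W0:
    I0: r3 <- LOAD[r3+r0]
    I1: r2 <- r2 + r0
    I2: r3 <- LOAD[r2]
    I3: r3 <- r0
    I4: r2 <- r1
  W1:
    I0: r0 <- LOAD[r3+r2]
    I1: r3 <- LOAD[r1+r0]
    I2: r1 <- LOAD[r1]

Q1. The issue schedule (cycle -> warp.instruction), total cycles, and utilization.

cycle 0: W0.I0
cycle 1: W1.I0
cycle 2: W0.I1
cycle 3: idle
cycle 4: idle
cycle 5: W0.I2
cycle 6: W1.I1
cycle 7: W1.I2
cycle 8: idle
cycle 9: idle
cycle 10: W0.I3
cycle 11: W0.I4

Answer: 12 cycles, utilization 2/3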